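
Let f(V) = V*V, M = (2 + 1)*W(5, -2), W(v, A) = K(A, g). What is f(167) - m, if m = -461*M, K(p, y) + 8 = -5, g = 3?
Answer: 9910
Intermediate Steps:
K(p, y) = -13 (K(p, y) = -8 - 5 = -13)
W(v, A) = -13
M = -39 (M = (2 + 1)*(-13) = 3*(-13) = -39)
f(V) = V²
m = 17979 (m = -461*(-39) = 17979)
f(167) - m = 167² - 1*17979 = 27889 - 17979 = 9910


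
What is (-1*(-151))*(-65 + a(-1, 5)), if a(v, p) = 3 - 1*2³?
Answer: -10570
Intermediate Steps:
a(v, p) = -5 (a(v, p) = 3 - 1*8 = 3 - 8 = -5)
(-1*(-151))*(-65 + a(-1, 5)) = (-1*(-151))*(-65 - 5) = 151*(-70) = -10570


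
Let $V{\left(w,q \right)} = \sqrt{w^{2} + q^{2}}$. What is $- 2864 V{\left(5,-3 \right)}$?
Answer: $- 2864 \sqrt{34} \approx -16700.0$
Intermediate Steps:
$V{\left(w,q \right)} = \sqrt{q^{2} + w^{2}}$
$- 2864 V{\left(5,-3 \right)} = - 2864 \sqrt{\left(-3\right)^{2} + 5^{2}} = - 2864 \sqrt{9 + 25} = - 2864 \sqrt{34}$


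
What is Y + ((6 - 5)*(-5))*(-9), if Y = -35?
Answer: 10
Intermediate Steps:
Y + ((6 - 5)*(-5))*(-9) = -35 + ((6 - 5)*(-5))*(-9) = -35 + (1*(-5))*(-9) = -35 - 5*(-9) = -35 + 45 = 10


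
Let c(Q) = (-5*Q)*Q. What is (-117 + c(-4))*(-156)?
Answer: 30732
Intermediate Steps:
c(Q) = -5*Q²
(-117 + c(-4))*(-156) = (-117 - 5*(-4)²)*(-156) = (-117 - 5*16)*(-156) = (-117 - 80)*(-156) = -197*(-156) = 30732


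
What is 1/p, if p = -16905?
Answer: -1/16905 ≈ -5.9154e-5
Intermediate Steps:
1/p = 1/(-16905) = -1/16905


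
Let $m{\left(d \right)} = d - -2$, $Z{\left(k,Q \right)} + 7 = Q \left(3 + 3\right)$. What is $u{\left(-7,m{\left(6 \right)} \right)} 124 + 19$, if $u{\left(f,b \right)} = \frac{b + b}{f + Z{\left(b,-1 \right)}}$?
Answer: $- \frac{401}{5} \approx -80.2$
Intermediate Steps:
$Z{\left(k,Q \right)} = -7 + 6 Q$ ($Z{\left(k,Q \right)} = -7 + Q \left(3 + 3\right) = -7 + Q 6 = -7 + 6 Q$)
$m{\left(d \right)} = 2 + d$ ($m{\left(d \right)} = d + 2 = 2 + d$)
$u{\left(f,b \right)} = \frac{2 b}{-13 + f}$ ($u{\left(f,b \right)} = \frac{b + b}{f + \left(-7 + 6 \left(-1\right)\right)} = \frac{2 b}{f - 13} = \frac{2 b}{-13 + f}$)
$u{\left(-7,m{\left(6 \right)} \right)} 124 + 19 = \frac{2 \left(2 + 6\right)}{-13 - 7} \cdot 124 + 19 = 2 \cdot 8 \frac{1}{-20} \cdot 124 + 19 = 2 \cdot 8 \left(- \frac{1}{20}\right) 124 + 19 = \left(- \frac{4}{5}\right) 124 + 19 = - \frac{496}{5} + 19 = - \frac{401}{5}$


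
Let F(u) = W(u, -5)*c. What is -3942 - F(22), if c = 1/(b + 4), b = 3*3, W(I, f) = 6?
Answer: -51252/13 ≈ -3942.5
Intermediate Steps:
b = 9
c = 1/13 (c = 1/(9 + 4) = 1/13 ≈ 0.076923)
F(u) = 6/13 (F(u) = 6*(1/13) = 6/13)
-3942 - F(22) = -3942 - 1*6/13 = -3942 - 6/13 = -51252/13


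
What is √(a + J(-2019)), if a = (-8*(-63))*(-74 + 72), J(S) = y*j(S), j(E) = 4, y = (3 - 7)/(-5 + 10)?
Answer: 8*I*√395/5 ≈ 31.799*I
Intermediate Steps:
y = -⅘ (y = -4/5 = -4*⅕ = -⅘ ≈ -0.80000)
J(S) = -16/5 (J(S) = -⅘*4 = -16/5)
a = -1008 (a = 504*(-2) = -1008)
√(a + J(-2019)) = √(-1008 - 16/5) = √(-5056/5) = 8*I*√395/5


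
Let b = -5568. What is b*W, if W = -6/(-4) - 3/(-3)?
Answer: -13920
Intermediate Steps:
W = 5/2 (W = -6*(-¼) - 3*(-⅓) = 3/2 + 1 = 5/2 ≈ 2.5000)
b*W = -5568*5/2 = -13920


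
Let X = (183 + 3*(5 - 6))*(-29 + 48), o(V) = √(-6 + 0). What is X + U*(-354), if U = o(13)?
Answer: 3420 - 354*I*√6 ≈ 3420.0 - 867.12*I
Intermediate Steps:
o(V) = I*√6 (o(V) = √(-6) = I*√6)
U = I*√6 ≈ 2.4495*I
X = 3420 (X = (183 + 3*(-1))*19 = (183 - 3)*19 = 180*19 = 3420)
X + U*(-354) = 3420 + (I*√6)*(-354) = 3420 - 354*I*√6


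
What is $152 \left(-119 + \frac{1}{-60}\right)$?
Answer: $- \frac{271358}{15} \approx -18091.0$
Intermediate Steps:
$152 \left(-119 + \frac{1}{-60}\right) = 152 \left(-119 - \frac{1}{60}\right) = 152 \left(- \frac{7141}{60}\right) = - \frac{271358}{15}$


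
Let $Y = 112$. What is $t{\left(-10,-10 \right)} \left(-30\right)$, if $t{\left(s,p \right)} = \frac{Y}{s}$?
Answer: $336$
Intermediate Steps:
$t{\left(s,p \right)} = \frac{112}{s}$
$t{\left(-10,-10 \right)} \left(-30\right) = \frac{112}{-10} \left(-30\right) = 112 \left(- \frac{1}{10}\right) \left(-30\right) = \left(- \frac{56}{5}\right) \left(-30\right) = 336$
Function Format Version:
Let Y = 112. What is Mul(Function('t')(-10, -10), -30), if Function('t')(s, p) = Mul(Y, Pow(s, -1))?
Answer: 336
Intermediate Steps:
Function('t')(s, p) = Mul(112, Pow(s, -1))
Mul(Function('t')(-10, -10), -30) = Mul(Mul(112, Pow(-10, -1)), -30) = Mul(Mul(112, Rational(-1, 10)), -30) = Mul(Rational(-56, 5), -30) = 336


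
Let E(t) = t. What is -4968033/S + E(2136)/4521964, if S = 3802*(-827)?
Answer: 5617995625839/3554550848714 ≈ 1.5805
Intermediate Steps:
S = -3144254
-4968033/S + E(2136)/4521964 = -4968033/(-3144254) + 2136/4521964 = -4968033*(-1/3144254) + 2136*(1/4521964) = 4968033/3144254 + 534/1130491 = 5617995625839/3554550848714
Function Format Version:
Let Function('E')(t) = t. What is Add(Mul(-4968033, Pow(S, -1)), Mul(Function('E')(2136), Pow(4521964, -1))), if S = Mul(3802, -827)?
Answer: Rational(5617995625839, 3554550848714) ≈ 1.5805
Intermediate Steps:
S = -3144254
Add(Mul(-4968033, Pow(S, -1)), Mul(Function('E')(2136), Pow(4521964, -1))) = Add(Mul(-4968033, Pow(-3144254, -1)), Mul(2136, Pow(4521964, -1))) = Add(Mul(-4968033, Rational(-1, 3144254)), Mul(2136, Rational(1, 4521964))) = Add(Rational(4968033, 3144254), Rational(534, 1130491)) = Rational(5617995625839, 3554550848714)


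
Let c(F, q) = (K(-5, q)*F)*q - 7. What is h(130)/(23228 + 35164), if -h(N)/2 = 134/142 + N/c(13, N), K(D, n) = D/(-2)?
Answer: -72959/2185889922 ≈ -3.3377e-5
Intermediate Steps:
K(D, n) = -D/2 (K(D, n) = D*(-½) = -D/2)
c(F, q) = -7 + 5*F*q/2 (c(F, q) = ((-½*(-5))*F)*q - 7 = (5*F/2)*q - 7 = 5*F*q/2 - 7 = -7 + 5*F*q/2)
h(N) = -134/71 - 2*N/(-7 + 65*N/2) (h(N) = -2*(134/142 + N/(-7 + (5/2)*13*N)) = -2*(134*(1/142) + N/(-7 + 65*N/2)) = -2*(67/71 + N/(-7 + 65*N/2)) = -134/71 - 2*N/(-7 + 65*N/2))
h(130)/(23228 + 35164) = (2*(938 - 4497*130)/(71*(-14 + 65*130)))/(23228 + 35164) = (2*(938 - 584610)/(71*(-14 + 8450)))/58392 = ((2/71)*(-583672)/8436)*(1/58392) = ((2/71)*(1/8436)*(-583672))*(1/58392) = -291836/149739*1/58392 = -72959/2185889922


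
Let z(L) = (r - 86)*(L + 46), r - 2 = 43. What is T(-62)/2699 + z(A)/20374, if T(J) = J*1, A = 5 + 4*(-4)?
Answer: -5136253/54989426 ≈ -0.093404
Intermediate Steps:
A = -11 (A = 5 - 16 = -11)
T(J) = J
r = 45 (r = 2 + 43 = 45)
z(L) = -1886 - 41*L (z(L) = (45 - 86)*(L + 46) = -41*(46 + L) = -1886 - 41*L)
T(-62)/2699 + z(A)/20374 = -62/2699 + (-1886 - 41*(-11))/20374 = -62*1/2699 + (-1886 + 451)*(1/20374) = -62/2699 - 1435*1/20374 = -62/2699 - 1435/20374 = -5136253/54989426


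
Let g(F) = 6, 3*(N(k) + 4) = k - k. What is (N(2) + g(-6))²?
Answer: 4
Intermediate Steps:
N(k) = -4 (N(k) = -4 + (k - k)/3 = -4 + (⅓)*0 = -4 + 0 = -4)
(N(2) + g(-6))² = (-4 + 6)² = 2² = 4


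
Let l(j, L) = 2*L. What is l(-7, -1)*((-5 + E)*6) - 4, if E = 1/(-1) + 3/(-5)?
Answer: 376/5 ≈ 75.200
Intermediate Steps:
E = -8/5 (E = 1*(-1) + 3*(-⅕) = -1 - ⅗ = -8/5 ≈ -1.6000)
l(-7, -1)*((-5 + E)*6) - 4 = (2*(-1))*((-5 - 8/5)*6) - 4 = -(-66)*6/5 - 4 = -2*(-198/5) - 4 = 396/5 - 4 = 376/5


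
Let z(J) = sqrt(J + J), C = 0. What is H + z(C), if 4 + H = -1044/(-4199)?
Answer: -15752/4199 ≈ -3.7514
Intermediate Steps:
H = -15752/4199 (H = -4 - 1044/(-4199) = -4 - 1044*(-1/4199) = -4 + 1044/4199 = -15752/4199 ≈ -3.7514)
z(J) = sqrt(2)*sqrt(J) (z(J) = sqrt(2*J) = sqrt(2)*sqrt(J))
H + z(C) = -15752/4199 + sqrt(2)*sqrt(0) = -15752/4199 + sqrt(2)*0 = -15752/4199 + 0 = -15752/4199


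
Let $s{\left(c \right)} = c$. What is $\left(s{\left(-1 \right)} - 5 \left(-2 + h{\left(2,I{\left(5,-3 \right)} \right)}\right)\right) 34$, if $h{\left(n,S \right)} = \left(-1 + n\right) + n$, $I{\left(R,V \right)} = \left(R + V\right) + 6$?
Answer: $-204$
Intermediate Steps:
$I{\left(R,V \right)} = 6 + R + V$
$h{\left(n,S \right)} = -1 + 2 n$
$\left(s{\left(-1 \right)} - 5 \left(-2 + h{\left(2,I{\left(5,-3 \right)} \right)}\right)\right) 34 = \left(-1 - 5 \left(-2 + \left(-1 + 2 \cdot 2\right)\right)\right) 34 = \left(-1 - 5 \left(-2 + \left(-1 + 4\right)\right)\right) 34 = \left(-1 - 5 \left(-2 + 3\right)\right) 34 = \left(-1 - 5\right) 34 = \left(-6\right) 34 = -204$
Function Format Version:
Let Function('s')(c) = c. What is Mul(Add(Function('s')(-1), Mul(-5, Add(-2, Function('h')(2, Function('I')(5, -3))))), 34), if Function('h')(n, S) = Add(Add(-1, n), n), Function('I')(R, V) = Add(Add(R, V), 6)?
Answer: -204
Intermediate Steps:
Function('I')(R, V) = Add(6, R, V)
Function('h')(n, S) = Add(-1, Mul(2, n))
Mul(Add(Function('s')(-1), Mul(-5, Add(-2, Function('h')(2, Function('I')(5, -3))))), 34) = Mul(Add(-1, Mul(-5, Add(-2, Add(-1, Mul(2, 2))))), 34) = Mul(Add(-1, Mul(-5, Add(-2, Add(-1, 4)))), 34) = Mul(Add(-1, Mul(-5, Add(-2, 3))), 34) = Mul(Add(-1, Mul(-5, 1)), 34) = Mul(Add(-1, -5), 34) = Mul(-6, 34) = -204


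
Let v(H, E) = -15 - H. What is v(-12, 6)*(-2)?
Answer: 6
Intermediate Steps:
v(-12, 6)*(-2) = (-15 - 1*(-12))*(-2) = (-15 + 12)*(-2) = -3*(-2) = 6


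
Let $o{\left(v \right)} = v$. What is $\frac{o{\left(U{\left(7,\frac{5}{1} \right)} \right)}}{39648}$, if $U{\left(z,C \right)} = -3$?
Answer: $- \frac{1}{13216} \approx -7.5666 \cdot 10^{-5}$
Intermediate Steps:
$\frac{o{\left(U{\left(7,\frac{5}{1} \right)} \right)}}{39648} = - \frac{3}{39648} = \left(-3\right) \frac{1}{39648} = - \frac{1}{13216}$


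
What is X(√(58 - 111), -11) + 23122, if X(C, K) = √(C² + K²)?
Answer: 23122 + 2*√17 ≈ 23130.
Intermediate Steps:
X(√(58 - 111), -11) + 23122 = √((√(58 - 111))² + (-11)²) + 23122 = √((√(-53))² + 121) + 23122 = √((I*√53)² + 121) + 23122 = √(-53 + 121) + 23122 = √68 + 23122 = 2*√17 + 23122 = 23122 + 2*√17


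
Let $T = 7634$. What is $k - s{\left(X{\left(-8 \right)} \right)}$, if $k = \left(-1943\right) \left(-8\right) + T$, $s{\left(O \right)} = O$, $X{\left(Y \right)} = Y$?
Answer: $23186$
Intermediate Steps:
$k = 23178$ ($k = \left(-1943\right) \left(-8\right) + 7634 = 15544 + 7634 = 23178$)
$k - s{\left(X{\left(-8 \right)} \right)} = 23178 - -8 = 23178 + 8 = 23186$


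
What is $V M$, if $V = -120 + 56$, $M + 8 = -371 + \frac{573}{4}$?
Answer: $15088$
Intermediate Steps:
$M = - \frac{943}{4}$ ($M = -8 - \left(371 - \frac{573}{4}\right) = -8 + \left(-371 + 573 \cdot \frac{1}{4}\right) = -8 + \left(-371 + \frac{573}{4}\right) = -8 - \frac{911}{4} = - \frac{943}{4} \approx -235.75$)
$V = -64$
$V M = \left(-64\right) \left(- \frac{943}{4}\right) = 15088$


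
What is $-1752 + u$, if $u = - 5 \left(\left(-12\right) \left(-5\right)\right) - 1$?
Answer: $-2053$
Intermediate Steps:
$u = -301$ ($u = \left(-5\right) 60 - 1 = -300 - 1 = -301$)
$-1752 + u = -1752 - 301 = -2053$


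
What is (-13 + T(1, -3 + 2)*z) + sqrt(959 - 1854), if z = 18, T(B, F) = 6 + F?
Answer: 77 + I*sqrt(895) ≈ 77.0 + 29.917*I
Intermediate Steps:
(-13 + T(1, -3 + 2)*z) + sqrt(959 - 1854) = (-13 + (6 + (-3 + 2))*18) + sqrt(959 - 1854) = (-13 + (6 - 1)*18) + sqrt(-895) = (-13 + 5*18) + I*sqrt(895) = (-13 + 90) + I*sqrt(895) = 77 + I*sqrt(895)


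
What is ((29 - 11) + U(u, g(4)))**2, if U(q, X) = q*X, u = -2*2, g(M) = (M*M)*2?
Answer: 12100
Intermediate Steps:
g(M) = 2*M**2 (g(M) = M**2*2 = 2*M**2)
u = -4
U(q, X) = X*q
((29 - 11) + U(u, g(4)))**2 = ((29 - 11) + (2*4**2)*(-4))**2 = (18 + (2*16)*(-4))**2 = (18 + 32*(-4))**2 = (18 - 128)**2 = (-110)**2 = 12100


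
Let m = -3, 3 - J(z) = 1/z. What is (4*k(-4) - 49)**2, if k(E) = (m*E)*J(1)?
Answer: 2209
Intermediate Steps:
J(z) = 3 - 1/z
k(E) = -6*E (k(E) = (-3*E)*(3 - 1/1) = (-3*E)*(3 - 1*1) = (-3*E)*(3 - 1) = -3*E*2 = -6*E)
(4*k(-4) - 49)**2 = (4*(-6*(-4)) - 49)**2 = (4*24 - 49)**2 = (96 - 49)**2 = 47**2 = 2209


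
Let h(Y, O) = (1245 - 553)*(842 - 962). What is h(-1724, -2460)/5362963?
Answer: -83040/5362963 ≈ -0.015484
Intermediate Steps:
h(Y, O) = -83040 (h(Y, O) = 692*(-120) = -83040)
h(-1724, -2460)/5362963 = -83040/5362963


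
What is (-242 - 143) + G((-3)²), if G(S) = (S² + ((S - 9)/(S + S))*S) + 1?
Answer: -303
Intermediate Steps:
G(S) = -7/2 + S² + S/2 (G(S) = (S² + ((-9 + S)/((2*S)))*S) + 1 = (S² + ((-9 + S)*(1/(2*S)))*S) + 1 = (S² + ((-9 + S)/(2*S))*S) + 1 = (S² + (-9/2 + S/2)) + 1 = (-9/2 + S² + S/2) + 1 = -7/2 + S² + S/2)
(-242 - 143) + G((-3)²) = (-242 - 143) + (-7/2 + ((-3)²)² + (½)*(-3)²) = -385 + (-7/2 + 9² + (½)*9) = -385 + (-7/2 + 81 + 9/2) = -385 + 82 = -303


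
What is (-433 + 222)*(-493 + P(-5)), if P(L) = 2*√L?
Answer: 104023 - 422*I*√5 ≈ 1.0402e+5 - 943.62*I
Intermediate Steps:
(-433 + 222)*(-493 + P(-5)) = (-433 + 222)*(-493 + 2*√(-5)) = -211*(-493 + 2*(I*√5)) = -211*(-493 + 2*I*√5) = 104023 - 422*I*√5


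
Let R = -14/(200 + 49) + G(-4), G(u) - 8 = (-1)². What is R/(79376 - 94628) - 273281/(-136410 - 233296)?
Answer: 16726274773/22645971324 ≈ 0.73860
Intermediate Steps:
G(u) = 9 (G(u) = 8 + (-1)² = 8 + 1 = 9)
R = 2227/249 (R = -14/(200 + 49) + 9 = -14/249 + 9 = 2227/249 ≈ 8.9438)
R/(79376 - 94628) - 273281/(-136410 - 233296) = 2227/(249*(79376 - 94628)) - 273281/(-136410 - 233296) = (2227/249)/(-15252) - 273281/(-369706) = (2227/249)*(-1/15252) - 273281*(-1/369706) = -2227/3797748 + 273281/369706 = 16726274773/22645971324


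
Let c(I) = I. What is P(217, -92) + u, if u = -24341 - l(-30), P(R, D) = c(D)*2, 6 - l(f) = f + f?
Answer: -24591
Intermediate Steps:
l(f) = 6 - 2*f (l(f) = 6 - (f + f) = 6 - 2*f)
P(R, D) = 2*D (P(R, D) = D*2 = 2*D)
u = -24407 (u = -24341 - (6 - 2*(-30)) = -24341 - (6 + 60) = -24341 - 1*66 = -24341 - 66 = -24407)
P(217, -92) + u = 2*(-92) - 24407 = -184 - 24407 = -24591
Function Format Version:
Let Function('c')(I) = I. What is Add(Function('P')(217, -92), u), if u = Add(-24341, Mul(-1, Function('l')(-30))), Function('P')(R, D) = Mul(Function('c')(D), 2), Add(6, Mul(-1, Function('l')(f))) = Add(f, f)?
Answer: -24591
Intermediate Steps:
Function('l')(f) = Add(6, Mul(-2, f)) (Function('l')(f) = Add(6, Mul(-1, Add(f, f))) = Add(6, Mul(-1, Mul(2, f))) = Add(6, Mul(-2, f)))
Function('P')(R, D) = Mul(2, D) (Function('P')(R, D) = Mul(D, 2) = Mul(2, D))
u = -24407 (u = Add(-24341, Mul(-1, Add(6, Mul(-2, -30)))) = Add(-24341, Mul(-1, Add(6, 60))) = Add(-24341, Mul(-1, 66)) = Add(-24341, -66) = -24407)
Add(Function('P')(217, -92), u) = Add(Mul(2, -92), -24407) = Add(-184, -24407) = -24591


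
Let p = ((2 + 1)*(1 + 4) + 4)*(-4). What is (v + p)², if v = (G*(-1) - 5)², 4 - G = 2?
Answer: 729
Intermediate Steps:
G = 2 (G = 4 - 1*2 = 4 - 2 = 2)
p = -76 (p = (3*5 + 4)*(-4) = (15 + 4)*(-4) = 19*(-4) = -76)
v = 49 (v = (2*(-1) - 5)² = (-2 - 5)² = (-7)² = 49)
(v + p)² = (49 - 76)² = (-27)² = 729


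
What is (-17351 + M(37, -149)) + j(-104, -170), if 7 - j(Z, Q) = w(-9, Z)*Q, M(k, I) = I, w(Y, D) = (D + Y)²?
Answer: 2153237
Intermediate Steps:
j(Z, Q) = 7 - Q*(-9 + Z)² (j(Z, Q) = 7 - (Z - 9)²*Q = 7 - (-9 + Z)²*Q = 7 - Q*(-9 + Z)²)
(-17351 + M(37, -149)) + j(-104, -170) = (-17351 - 149) + (7 - 1*(-170)*(-9 - 104)²) = -17500 + (7 - 1*(-170)*(-113)²) = -17500 + (7 - 1*(-170)*12769) = -17500 + (7 + 2170730) = -17500 + 2170737 = 2153237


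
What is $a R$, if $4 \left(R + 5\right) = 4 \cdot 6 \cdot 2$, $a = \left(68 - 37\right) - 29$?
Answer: $14$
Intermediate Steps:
$a = 2$ ($a = 31 - 29 = 2$)
$R = 7$ ($R = -5 + \frac{4 \cdot 6 \cdot 2}{4} = -5 + \frac{4 \cdot 12}{4} = -5 + \frac{1}{4} \cdot 48 = -5 + 12 = 7$)
$a R = 2 \cdot 7 = 14$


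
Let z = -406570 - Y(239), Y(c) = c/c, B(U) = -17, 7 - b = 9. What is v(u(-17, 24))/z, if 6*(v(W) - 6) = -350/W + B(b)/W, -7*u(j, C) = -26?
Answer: 71/2757612 ≈ 2.5747e-5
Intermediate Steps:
u(j, C) = 26/7 (u(j, C) = -1/7*(-26) = 26/7)
b = -2 (b = 7 - 1*9 = 7 - 9 = -2)
Y(c) = 1
v(W) = 6 - 367/(6*W) (v(W) = 6 + (-350/W - 17/W)/6 = 6 + (-367/W)/6 = 6 - 367/(6*W))
z = -406571 (z = -406570 - 1*1 = -406570 - 1 = -406571)
v(u(-17, 24))/z = (6 - 367/(6*26/7))/(-406571) = (6 - 367/6*7/26)*(-1/406571) = (6 - 2569/156)*(-1/406571) = -1633/156*(-1/406571) = 71/2757612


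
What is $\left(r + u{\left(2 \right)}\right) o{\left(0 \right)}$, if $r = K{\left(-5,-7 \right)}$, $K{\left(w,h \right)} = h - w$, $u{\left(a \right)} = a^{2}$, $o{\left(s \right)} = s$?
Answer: $0$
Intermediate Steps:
$r = -2$ ($r = -7 - -5 = -7 + 5 = -2$)
$\left(r + u{\left(2 \right)}\right) o{\left(0 \right)} = \left(-2 + 2^{2}\right) 0 = \left(-2 + 4\right) 0 = 2 \cdot 0 = 0$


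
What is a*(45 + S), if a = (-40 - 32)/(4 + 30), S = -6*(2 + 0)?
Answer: -1188/17 ≈ -69.882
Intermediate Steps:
S = -12 (S = -6*2 = -12)
a = -36/17 (a = -72/34 = -72*1/34 = -36/17 ≈ -2.1176)
a*(45 + S) = -36*(45 - 12)/17 = -36/17*33 = -1188/17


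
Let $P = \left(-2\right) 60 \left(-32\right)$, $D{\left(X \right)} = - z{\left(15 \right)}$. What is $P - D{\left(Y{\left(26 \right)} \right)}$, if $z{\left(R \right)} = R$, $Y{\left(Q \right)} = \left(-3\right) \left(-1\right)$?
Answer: $3855$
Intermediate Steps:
$Y{\left(Q \right)} = 3$
$D{\left(X \right)} = -15$ ($D{\left(X \right)} = \left(-1\right) 15 = -15$)
$P = 3840$ ($P = \left(-120\right) \left(-32\right) = 3840$)
$P - D{\left(Y{\left(26 \right)} \right)} = 3840 - -15 = 3840 + 15 = 3855$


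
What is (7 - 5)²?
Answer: 4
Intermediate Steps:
(7 - 5)² = 2² = 4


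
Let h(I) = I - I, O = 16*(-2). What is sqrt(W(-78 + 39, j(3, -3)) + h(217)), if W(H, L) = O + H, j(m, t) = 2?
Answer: I*sqrt(71) ≈ 8.4261*I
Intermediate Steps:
O = -32
h(I) = 0
W(H, L) = -32 + H
sqrt(W(-78 + 39, j(3, -3)) + h(217)) = sqrt((-32 + (-78 + 39)) + 0) = sqrt((-32 - 39) + 0) = sqrt(-71 + 0) = sqrt(-71) = I*sqrt(71)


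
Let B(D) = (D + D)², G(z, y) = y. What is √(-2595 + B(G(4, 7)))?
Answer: I*√2399 ≈ 48.98*I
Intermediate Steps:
B(D) = 4*D² (B(D) = (2*D)² = 4*D²)
√(-2595 + B(G(4, 7))) = √(-2595 + 4*7²) = √(-2595 + 4*49) = √(-2595 + 196) = √(-2399) = I*√2399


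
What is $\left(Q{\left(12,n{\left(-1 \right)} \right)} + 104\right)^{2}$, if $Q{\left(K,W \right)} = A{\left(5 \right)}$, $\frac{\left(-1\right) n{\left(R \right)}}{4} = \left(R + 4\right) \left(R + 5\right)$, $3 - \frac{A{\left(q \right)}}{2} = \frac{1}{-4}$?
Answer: $\frac{48841}{4} \approx 12210.0$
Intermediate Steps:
$A{\left(q \right)} = \frac{13}{2}$ ($A{\left(q \right)} = 6 - \frac{2}{-4} = 6 - - \frac{1}{2} = 6 + \frac{1}{2} = \frac{13}{2}$)
$n{\left(R \right)} = - 4 \left(4 + R\right) \left(5 + R\right)$ ($n{\left(R \right)} = - 4 \left(R + 4\right) \left(R + 5\right) = - 4 \left(4 + R\right) \left(5 + R\right)$)
$Q{\left(K,W \right)} = \frac{13}{2}$
$\left(Q{\left(12,n{\left(-1 \right)} \right)} + 104\right)^{2} = \left(\frac{13}{2} + 104\right)^{2} = \left(\frac{221}{2}\right)^{2} = \frac{48841}{4}$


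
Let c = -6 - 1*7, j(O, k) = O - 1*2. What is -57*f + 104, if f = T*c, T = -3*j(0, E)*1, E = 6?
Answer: 4550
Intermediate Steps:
j(O, k) = -2 + O (j(O, k) = O - 2 = -2 + O)
c = -13 (c = -6 - 7 = -13)
T = 6 (T = -3*(-2 + 0)*1 = -3*(-2)*1 = 6*1 = 6)
f = -78 (f = 6*(-13) = -78)
-57*f + 104 = -57*(-78) + 104 = 4446 + 104 = 4550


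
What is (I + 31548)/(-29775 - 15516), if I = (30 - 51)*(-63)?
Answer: -10957/15097 ≈ -0.72577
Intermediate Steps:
I = 1323 (I = -21*(-63) = 1323)
(I + 31548)/(-29775 - 15516) = (1323 + 31548)/(-29775 - 15516) = 32871/(-45291) = 32871*(-1/45291) = -10957/15097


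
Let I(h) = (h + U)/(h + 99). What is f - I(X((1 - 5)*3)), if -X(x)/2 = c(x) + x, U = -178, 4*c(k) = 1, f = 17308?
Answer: 4240769/245 ≈ 17309.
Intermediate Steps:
c(k) = ¼ (c(k) = (¼)*1 = ¼)
X(x) = -½ - 2*x (X(x) = -2*(¼ + x) = -½ - 2*x)
I(h) = (-178 + h)/(99 + h) (I(h) = (h - 178)/(h + 99) = (-178 + h)/(99 + h))
f - I(X((1 - 5)*3)) = 17308 - (-178 + (-½ - 2*(1 - 5)*3))/(99 + (-½ - 2*(1 - 5)*3)) = 17308 - (-178 + (-½ - (-8)*3))/(99 + (-½ - (-8)*3)) = 17308 - (-178 + (-½ - 2*(-12)))/(99 + (-½ - 2*(-12))) = 17308 - (-178 + (-½ + 24))/(99 + (-½ + 24)) = 17308 - (-178 + 47/2)/(99 + 47/2) = 17308 - (-309)/(245/2*2) = 17308 - 2*(-309)/(245*2) = 17308 - 1*(-309/245) = 17308 + 309/245 = 4240769/245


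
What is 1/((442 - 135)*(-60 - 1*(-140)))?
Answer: 1/24560 ≈ 4.0717e-5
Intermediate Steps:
1/((442 - 135)*(-60 - 1*(-140))) = 1/(307*(-60 + 140)) = 1/(307*80) = 1/24560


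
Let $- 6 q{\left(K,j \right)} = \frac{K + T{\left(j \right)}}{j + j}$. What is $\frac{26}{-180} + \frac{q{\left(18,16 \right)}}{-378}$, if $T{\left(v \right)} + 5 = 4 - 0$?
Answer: $- \frac{52331}{362880} \approx -0.14421$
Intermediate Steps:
$T{\left(v \right)} = -1$ ($T{\left(v \right)} = -5 + \left(4 - 0\right) = -5 + \left(4 + 0\right) = -5 + 4 = -1$)
$q{\left(K,j \right)} = - \frac{-1 + K}{12 j}$ ($q{\left(K,j \right)} = - \frac{\left(K - 1\right) \frac{1}{j + j}}{6} = - \frac{\left(-1 + K\right) \frac{1}{2 j}}{6} = - \frac{\frac{1}{2} \frac{1}{j} \left(-1 + K\right)}{6} = - \frac{-1 + K}{12 j}$)
$\frac{26}{-180} + \frac{q{\left(18,16 \right)}}{-378} = \frac{26}{-180} + \frac{\frac{1}{12} \cdot \frac{1}{16} \left(1 - 18\right)}{-378} = 26 \left(- \frac{1}{180}\right) + \frac{1}{12} \cdot \frac{1}{16} \left(1 - 18\right) \left(- \frac{1}{378}\right) = - \frac{13}{90} + \frac{1}{12} \cdot \frac{1}{16} \left(-17\right) \left(- \frac{1}{378}\right) = - \frac{13}{90} - - \frac{17}{72576} = - \frac{13}{90} + \frac{17}{72576} = - \frac{52331}{362880}$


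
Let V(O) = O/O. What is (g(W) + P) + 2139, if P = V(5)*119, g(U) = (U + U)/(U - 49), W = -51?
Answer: 112951/50 ≈ 2259.0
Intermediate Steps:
V(O) = 1
g(U) = 2*U/(-49 + U) (g(U) = (2*U)/(-49 + U) = 2*U/(-49 + U))
P = 119 (P = 1*119 = 119)
(g(W) + P) + 2139 = (2*(-51)/(-49 - 51) + 119) + 2139 = (2*(-51)/(-100) + 119) + 2139 = (2*(-51)*(-1/100) + 119) + 2139 = (51/50 + 119) + 2139 = 6001/50 + 2139 = 112951/50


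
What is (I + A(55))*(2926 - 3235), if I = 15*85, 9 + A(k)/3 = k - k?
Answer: -385632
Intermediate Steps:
A(k) = -27 (A(k) = -27 + 3*(k - k) = -27 + 3*0 = -27 + 0 = -27)
I = 1275
(I + A(55))*(2926 - 3235) = (1275 - 27)*(2926 - 3235) = 1248*(-309) = -385632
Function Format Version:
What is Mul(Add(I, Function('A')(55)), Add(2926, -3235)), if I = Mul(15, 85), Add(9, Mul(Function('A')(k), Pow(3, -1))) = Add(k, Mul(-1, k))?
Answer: -385632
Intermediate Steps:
Function('A')(k) = -27 (Function('A')(k) = Add(-27, Mul(3, Add(k, Mul(-1, k)))) = Add(-27, Mul(3, 0)) = Add(-27, 0) = -27)
I = 1275
Mul(Add(I, Function('A')(55)), Add(2926, -3235)) = Mul(Add(1275, -27), Add(2926, -3235)) = Mul(1248, -309) = -385632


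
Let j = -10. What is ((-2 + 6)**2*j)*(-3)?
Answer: 480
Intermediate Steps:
((-2 + 6)**2*j)*(-3) = ((-2 + 6)**2*(-10))*(-3) = (4**2*(-10))*(-3) = (16*(-10))*(-3) = -160*(-3) = 480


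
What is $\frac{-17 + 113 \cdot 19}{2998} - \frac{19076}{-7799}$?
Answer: $\frac{36900859}{11690701} \approx 3.1564$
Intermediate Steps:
$\frac{-17 + 113 \cdot 19}{2998} - \frac{19076}{-7799} = \left(-17 + 2147\right) \frac{1}{2998} - - \frac{19076}{7799} = 2130 \cdot \frac{1}{2998} + \frac{19076}{7799} = \frac{1065}{1499} + \frac{19076}{7799} = \frac{36900859}{11690701}$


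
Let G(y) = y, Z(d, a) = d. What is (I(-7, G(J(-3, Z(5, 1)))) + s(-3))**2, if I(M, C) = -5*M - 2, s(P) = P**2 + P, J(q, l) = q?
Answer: 1521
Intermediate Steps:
s(P) = P + P**2
I(M, C) = -2 - 5*M
(I(-7, G(J(-3, Z(5, 1)))) + s(-3))**2 = ((-2 - 5*(-7)) - 3*(1 - 3))**2 = ((-2 + 35) - 3*(-2))**2 = (33 + 6)**2 = 39**2 = 1521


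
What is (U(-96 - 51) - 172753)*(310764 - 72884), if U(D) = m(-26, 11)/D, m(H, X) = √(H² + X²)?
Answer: -41094483640 - 237880*√797/147 ≈ -4.1095e+10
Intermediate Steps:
U(D) = √797/D (U(D) = √((-26)² + 11²)/D = √(676 + 121)/D = √797/D)
(U(-96 - 51) - 172753)*(310764 - 72884) = (√797/(-96 - 51) - 172753)*(310764 - 72884) = (√797/(-147) - 172753)*237880 = (√797*(-1/147) - 172753)*237880 = (-√797/147 - 172753)*237880 = (-172753 - √797/147)*237880 = -41094483640 - 237880*√797/147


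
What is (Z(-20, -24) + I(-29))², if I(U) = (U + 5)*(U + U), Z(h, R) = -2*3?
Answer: 1920996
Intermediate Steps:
Z(h, R) = -6
I(U) = 2*U*(5 + U) (I(U) = (5 + U)*(2*U) = 2*U*(5 + U))
(Z(-20, -24) + I(-29))² = (-6 + 2*(-29)*(5 - 29))² = (-6 + 2*(-29)*(-24))² = (-6 + 1392)² = 1386² = 1920996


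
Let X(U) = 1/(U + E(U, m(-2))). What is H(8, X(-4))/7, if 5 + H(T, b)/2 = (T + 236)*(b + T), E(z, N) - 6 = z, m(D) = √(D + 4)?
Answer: 3650/7 ≈ 521.43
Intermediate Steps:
m(D) = √(4 + D)
E(z, N) = 6 + z
X(U) = 1/(6 + 2*U) (X(U) = 1/(U + (6 + U)) = 1/(6 + 2*U))
H(T, b) = -10 + 2*(236 + T)*(T + b) (H(T, b) = -10 + 2*((T + 236)*(b + T)) = -10 + 2*((236 + T)*(T + b)) = -10 + 2*(236 + T)*(T + b))
H(8, X(-4))/7 = (-10 + 2*8² + 472*8 + 472*(1/(2*(3 - 4))) + 2*8*(1/(2*(3 - 4))))/7 = (-10 + 2*64 + 3776 + 472*((½)/(-1)) + 2*8*((½)/(-1)))*(⅐) = (-10 + 128 + 3776 + 472*((½)*(-1)) + 2*8*((½)*(-1)))*(⅐) = (-10 + 128 + 3776 + 472*(-½) + 2*8*(-½))*(⅐) = (-10 + 128 + 3776 - 236 - 8)*(⅐) = 3650*(⅐) = 3650/7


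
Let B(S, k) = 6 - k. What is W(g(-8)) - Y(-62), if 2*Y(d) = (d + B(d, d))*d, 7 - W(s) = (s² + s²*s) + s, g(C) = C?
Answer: 649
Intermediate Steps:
W(s) = 7 - s - s² - s³ (W(s) = 7 - ((s² + s²*s) + s) = 7 - ((s² + s³) + s) = 7 - (s + s² + s³) = 7 + (-s - s² - s³) = 7 - s - s² - s³)
Y(d) = 3*d (Y(d) = ((d + (6 - d))*d)/2 = (6*d)/2 = 3*d)
W(g(-8)) - Y(-62) = (7 - 1*(-8) - 1*(-8)² - 1*(-8)³) - 3*(-62) = (7 + 8 - 1*64 - 1*(-512)) - 1*(-186) = (7 + 8 - 64 + 512) + 186 = 463 + 186 = 649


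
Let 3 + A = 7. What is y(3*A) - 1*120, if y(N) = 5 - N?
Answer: -127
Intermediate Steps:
A = 4 (A = -3 + 7 = 4)
y(3*A) - 1*120 = (5 - 3*4) - 1*120 = (5 - 1*12) - 120 = (5 - 12) - 120 = -7 - 120 = -127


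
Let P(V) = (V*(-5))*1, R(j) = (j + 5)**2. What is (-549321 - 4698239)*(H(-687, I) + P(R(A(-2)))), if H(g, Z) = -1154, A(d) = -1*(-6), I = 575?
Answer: 9230458040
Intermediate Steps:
A(d) = 6
R(j) = (5 + j)**2
P(V) = -5*V (P(V) = -5*V*1 = -5*V)
(-549321 - 4698239)*(H(-687, I) + P(R(A(-2)))) = (-549321 - 4698239)*(-1154 - 5*(5 + 6)**2) = -5247560*(-1154 - 5*11**2) = -5247560*(-1154 - 5*121) = -5247560*(-1154 - 605) = -5247560*(-1759) = 9230458040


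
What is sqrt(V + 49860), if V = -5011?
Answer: sqrt(44849) ≈ 211.78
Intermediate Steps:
sqrt(V + 49860) = sqrt(-5011 + 49860) = sqrt(44849)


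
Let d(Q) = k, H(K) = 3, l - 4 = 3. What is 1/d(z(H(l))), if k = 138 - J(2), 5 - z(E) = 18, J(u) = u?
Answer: 1/136 ≈ 0.0073529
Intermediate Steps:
l = 7 (l = 4 + 3 = 7)
z(E) = -13 (z(E) = 5 - 1*18 = 5 - 18 = -13)
k = 136 (k = 138 - 1*2 = 138 - 2 = 136)
d(Q) = 136
1/d(z(H(l))) = 1/136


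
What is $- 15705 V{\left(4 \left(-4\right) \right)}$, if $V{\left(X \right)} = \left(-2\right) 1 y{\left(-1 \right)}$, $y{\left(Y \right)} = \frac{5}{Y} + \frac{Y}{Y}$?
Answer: $-125640$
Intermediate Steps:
$y{\left(Y \right)} = 1 + \frac{5}{Y}$ ($y{\left(Y \right)} = \frac{5}{Y} + 1 = 1 + \frac{5}{Y}$)
$V{\left(X \right)} = 8$ ($V{\left(X \right)} = \left(-2\right) 1 \frac{5 - 1}{-1} = - 2 \left(\left(-1\right) 4\right) = \left(-2\right) \left(-4\right) = 8$)
$- 15705 V{\left(4 \left(-4\right) \right)} = \left(-15705\right) 8 = -125640$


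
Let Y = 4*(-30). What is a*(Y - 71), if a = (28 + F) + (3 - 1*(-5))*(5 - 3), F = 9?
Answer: -10123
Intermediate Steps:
Y = -120
a = 53 (a = (28 + 9) + (3 - 1*(-5))*(5 - 3) = 37 + (3 + 5)*2 = 37 + 8*2 = 37 + 16 = 53)
a*(Y - 71) = 53*(-120 - 71) = 53*(-191) = -10123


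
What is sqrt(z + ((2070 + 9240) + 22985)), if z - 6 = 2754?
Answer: sqrt(37055) ≈ 192.50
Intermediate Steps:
z = 2760 (z = 6 + 2754 = 2760)
sqrt(z + ((2070 + 9240) + 22985)) = sqrt(2760 + ((2070 + 9240) + 22985)) = sqrt(2760 + (11310 + 22985)) = sqrt(2760 + 34295) = sqrt(37055)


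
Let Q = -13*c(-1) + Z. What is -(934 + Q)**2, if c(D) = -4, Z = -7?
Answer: -958441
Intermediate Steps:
Q = 45 (Q = -13*(-4) - 7 = 52 - 7 = 45)
-(934 + Q)**2 = -(934 + 45)**2 = -1*979**2 = -1*958441 = -958441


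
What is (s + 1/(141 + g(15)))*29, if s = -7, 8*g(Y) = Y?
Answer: -231797/1143 ≈ -202.80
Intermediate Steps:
g(Y) = Y/8
s = -7 (s = -1*7 = -7)
(s + 1/(141 + g(15)))*29 = (-7 + 1/(141 + (⅛)*15))*29 = (-7 + 1/(141 + 15/8))*29 = (-7 + 1/(1143/8))*29 = (-7 + 8/1143)*29 = -7993/1143*29 = -231797/1143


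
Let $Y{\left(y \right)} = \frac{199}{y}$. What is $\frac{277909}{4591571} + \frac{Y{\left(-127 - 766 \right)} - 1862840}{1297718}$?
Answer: $- \frac{155661597030489}{113212722364582} \approx -1.3749$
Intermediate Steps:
$\frac{277909}{4591571} + \frac{Y{\left(-127 - 766 \right)} - 1862840}{1297718} = \frac{277909}{4591571} + \frac{\frac{199}{-127 - 766} - 1862840}{1297718} = 277909 \cdot \frac{1}{4591571} + \left(\frac{199}{-127 - 766} - 1862840\right) \frac{1}{1297718} = \frac{277909}{4591571} + \left(\frac{199}{-893} - 1862840\right) \frac{1}{1297718} = \frac{277909}{4591571} + \left(199 \left(- \frac{1}{893}\right) - 1862840\right) \frac{1}{1297718} = \frac{277909}{4591571} + \left(- \frac{199}{893} - 1862840\right) \frac{1}{1297718} = \frac{277909}{4591571} - \frac{1663516319}{1158862174} = - \frac{155661597030489}{113212722364582}$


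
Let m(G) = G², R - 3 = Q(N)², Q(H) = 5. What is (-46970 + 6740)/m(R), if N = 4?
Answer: -20115/392 ≈ -51.314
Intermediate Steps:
R = 28 (R = 3 + 5² = 3 + 25 = 28)
(-46970 + 6740)/m(R) = (-46970 + 6740)/(28²) = -40230/784 = -40230*1/784 = -20115/392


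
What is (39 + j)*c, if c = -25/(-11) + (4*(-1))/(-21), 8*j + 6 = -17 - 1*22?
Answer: 50641/616 ≈ 82.209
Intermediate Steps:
j = -45/8 (j = -3/4 + (-17 - 1*22)/8 = -3/4 + (-17 - 22)/8 = -3/4 + (1/8)*(-39) = -3/4 - 39/8 = -45/8 ≈ -5.6250)
c = 569/231 (c = -25*(-1/11) - 4*(-1/21) = 25/11 + 4/21 = 569/231 ≈ 2.4632)
(39 + j)*c = (39 - 45/8)*(569/231) = (267/8)*(569/231) = 50641/616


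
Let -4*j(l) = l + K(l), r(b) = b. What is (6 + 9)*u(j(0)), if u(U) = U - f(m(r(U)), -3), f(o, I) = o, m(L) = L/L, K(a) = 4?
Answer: -30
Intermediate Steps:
j(l) = -1 - l/4 (j(l) = -(l + 4)/4 = -(4 + l)/4 = -1 - l/4)
m(L) = 1
u(U) = -1 + U (u(U) = U - 1*1 = U - 1 = -1 + U)
(6 + 9)*u(j(0)) = (6 + 9)*(-1 + (-1 - ¼*0)) = 15*(-1 + (-1 + 0)) = 15*(-1 - 1) = 15*(-2) = -30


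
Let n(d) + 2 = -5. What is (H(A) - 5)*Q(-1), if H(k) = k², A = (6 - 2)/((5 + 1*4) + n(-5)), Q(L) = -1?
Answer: 1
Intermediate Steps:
n(d) = -7 (n(d) = -2 - 5 = -7)
A = 2 (A = (6 - 2)/((5 + 1*4) - 7) = 4/((5 + 4) - 7) = 4/(9 - 7) = 4/2 = 4*(½) = 2)
(H(A) - 5)*Q(-1) = (2² - 5)*(-1) = (4 - 5)*(-1) = -1*(-1) = 1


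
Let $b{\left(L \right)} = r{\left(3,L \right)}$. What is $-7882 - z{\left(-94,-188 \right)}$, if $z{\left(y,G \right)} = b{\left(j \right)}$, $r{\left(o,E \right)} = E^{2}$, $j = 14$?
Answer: $-8078$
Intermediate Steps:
$b{\left(L \right)} = L^{2}$
$z{\left(y,G \right)} = 196$ ($z{\left(y,G \right)} = 14^{2} = 196$)
$-7882 - z{\left(-94,-188 \right)} = -7882 - 196 = -8078$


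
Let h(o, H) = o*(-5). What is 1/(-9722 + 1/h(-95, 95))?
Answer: -475/4617949 ≈ -0.00010286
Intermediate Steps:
h(o, H) = -5*o
1/(-9722 + 1/h(-95, 95)) = 1/(-9722 + 1/(-5*(-95))) = 1/(-9722 + 1/475) = 1/(-4617949/475) = -475/4617949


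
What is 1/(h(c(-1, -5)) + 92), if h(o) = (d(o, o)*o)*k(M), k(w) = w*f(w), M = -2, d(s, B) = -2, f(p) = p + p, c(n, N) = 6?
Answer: -¼ ≈ -0.25000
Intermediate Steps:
f(p) = 2*p
k(w) = 2*w² (k(w) = w*(2*w) = 2*w²)
h(o) = -16*o (h(o) = (-2*o)*(2*(-2)²) = (-2*o)*(2*4) = -2*o*8 = -16*o)
1/(h(c(-1, -5)) + 92) = 1/(-16*6 + 92) = 1/(-96 + 92) = 1/(-4) = -¼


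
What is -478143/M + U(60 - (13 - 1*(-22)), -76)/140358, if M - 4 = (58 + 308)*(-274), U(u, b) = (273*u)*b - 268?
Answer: 7534542077/7037550120 ≈ 1.0706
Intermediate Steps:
U(u, b) = -268 + 273*b*u (U(u, b) = 273*b*u - 268 = -268 + 273*b*u)
M = -100280 (M = 4 + (58 + 308)*(-274) = 4 + 366*(-274) = 4 - 100284 = -100280)
-478143/M + U(60 - (13 - 1*(-22)), -76)/140358 = -478143/(-100280) + (-268 + 273*(-76)*(60 - (13 - 1*(-22))))/140358 = -478143*(-1/100280) + (-268 + 273*(-76)*(60 - (13 + 22)))*(1/140358) = 478143/100280 + (-268 + 273*(-76)*(60 - 1*35))*(1/140358) = 478143/100280 + (-268 + 273*(-76)*(60 - 35))*(1/140358) = 478143/100280 + (-268 + 273*(-76)*25)*(1/140358) = 478143/100280 + (-268 - 518700)*(1/140358) = 478143/100280 - 518968*1/140358 = 478143/100280 - 259484/70179 = 7534542077/7037550120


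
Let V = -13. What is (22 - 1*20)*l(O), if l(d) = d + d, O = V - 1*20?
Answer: -132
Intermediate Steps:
O = -33 (O = -13 - 1*20 = -13 - 20 = -33)
l(d) = 2*d
(22 - 1*20)*l(O) = (22 - 1*20)*(2*(-33)) = (22 - 20)*(-66) = 2*(-66) = -132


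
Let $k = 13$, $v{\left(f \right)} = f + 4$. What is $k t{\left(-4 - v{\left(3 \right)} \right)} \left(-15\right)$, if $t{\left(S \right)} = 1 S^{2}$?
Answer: $-23595$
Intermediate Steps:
$v{\left(f \right)} = 4 + f$
$t{\left(S \right)} = S^{2}$
$k t{\left(-4 - v{\left(3 \right)} \right)} \left(-15\right) = 13 \left(-4 - \left(4 + 3\right)\right)^{2} \left(-15\right) = 13 \left(-4 - 7\right)^{2} \left(-15\right) = 13 \left(-11\right)^{2} \left(-15\right) = 13 \cdot 121 \left(-15\right) = 1573 \left(-15\right) = -23595$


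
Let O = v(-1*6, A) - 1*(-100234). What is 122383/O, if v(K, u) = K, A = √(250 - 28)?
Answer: 122383/100228 ≈ 1.2210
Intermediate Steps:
A = √222 ≈ 14.900
O = 100228 (O = -1*6 - 1*(-100234) = -6 + 100234 = 100228)
122383/O = 122383/100228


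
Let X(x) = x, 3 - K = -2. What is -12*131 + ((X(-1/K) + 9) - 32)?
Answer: -7976/5 ≈ -1595.2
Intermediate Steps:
K = 5 (K = 3 - 1*(-2) = 3 + 2 = 5)
-12*131 + ((X(-1/K) + 9) - 32) = -12*131 + ((-1/5 + 9) - 32) = -1572 + ((-1*1/5 + 9) - 32) = -1572 + ((-1/5 + 9) - 32) = -1572 + (44/5 - 32) = -1572 - 116/5 = -7976/5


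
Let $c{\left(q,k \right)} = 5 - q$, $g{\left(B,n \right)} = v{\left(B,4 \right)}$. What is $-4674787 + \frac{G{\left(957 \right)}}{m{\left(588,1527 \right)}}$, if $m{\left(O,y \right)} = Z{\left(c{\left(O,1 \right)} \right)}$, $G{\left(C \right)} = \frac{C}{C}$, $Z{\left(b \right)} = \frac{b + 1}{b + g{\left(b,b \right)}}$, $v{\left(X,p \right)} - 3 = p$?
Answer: $- \frac{453454243}{97} \approx -4.6748 \cdot 10^{6}$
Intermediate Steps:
$v{\left(X,p \right)} = 3 + p$
$g{\left(B,n \right)} = 7$ ($g{\left(B,n \right)} = 3 + 4 = 7$)
$Z{\left(b \right)} = \frac{1 + b}{7 + b}$ ($Z{\left(b \right)} = \frac{b + 1}{b + 7} = \frac{1 + b}{7 + b}$)
$G{\left(C \right)} = 1$
$m{\left(O,y \right)} = \frac{6 - O}{12 - O}$ ($m{\left(O,y \right)} = \frac{1 - \left(-5 + O\right)}{7 - \left(-5 + O\right)} = \frac{6 - O}{12 - O}$)
$-4674787 + \frac{G{\left(957 \right)}}{m{\left(588,1527 \right)}} = -4674787 + 1 \frac{1}{\frac{1}{-12 + 588} \left(-6 + 588\right)} = -4674787 + 1 \frac{1}{\frac{1}{576} \cdot 582} = -4674787 + 1 \frac{1}{\frac{97}{96}} = -4674787 + 1 \cdot \frac{96}{97} = -4674787 + \frac{96}{97} = - \frac{453454243}{97}$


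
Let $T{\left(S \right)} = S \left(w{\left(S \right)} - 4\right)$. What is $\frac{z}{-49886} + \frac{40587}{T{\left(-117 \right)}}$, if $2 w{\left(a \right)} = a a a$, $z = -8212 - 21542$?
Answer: $\frac{929940216757}{1558020071517} \approx 0.59687$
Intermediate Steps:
$z = -29754$
$w{\left(a \right)} = \frac{a^{3}}{2}$ ($w{\left(a \right)} = \frac{a a a}{2} = \frac{a a^{2}}{2} = \frac{a^{3}}{2}$)
$T{\left(S \right)} = S \left(-4 + \frac{S^{3}}{2}\right)$ ($T{\left(S \right)} = S \left(\frac{S^{3}}{2} - 4\right) = S \left(-4 + \frac{S^{3}}{2}\right)$)
$\frac{z}{-49886} + \frac{40587}{T{\left(-117 \right)}} = - \frac{29754}{-49886} + \frac{40587}{\frac{1}{2} \left(-117\right) \left(-8 + \left(-117\right)^{3}\right)} = \left(-29754\right) \left(- \frac{1}{49886}\right) + \frac{40587}{\frac{1}{2} \left(-117\right) \left(-8 - 1601613\right)} = \frac{14877}{24943} + \frac{40587}{\frac{1}{2} \left(-117\right) \left(-1601621\right)} = \frac{14877}{24943} + \frac{40587}{\frac{187389657}{2}} = \frac{14877}{24943} + 40587 \cdot \frac{2}{187389657} = \frac{14877}{24943} + \frac{27058}{62463219} = \frac{929940216757}{1558020071517}$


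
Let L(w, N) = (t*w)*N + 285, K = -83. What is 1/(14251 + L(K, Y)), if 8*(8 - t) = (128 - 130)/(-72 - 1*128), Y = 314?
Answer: -400/77570969 ≈ -5.1566e-6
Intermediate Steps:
t = 6399/800 (t = 8 - (128 - 130)/(8*(-72 - 1*128)) = 8 - (-1)/(4*(-72 - 128)) = 8 - (-1)/(4*(-200)) = 8 - (-1)*(-1)/(4*200) = 8 - 1/8*1/100 = 8 - 1/800 = 6399/800 ≈ 7.9987)
L(w, N) = 285 + 6399*N*w/800 (L(w, N) = (6399*w/800)*N + 285 = 6399*N*w/800 + 285 = 285 + 6399*N*w/800)
1/(14251 + L(K, Y)) = 1/(14251 + (285 + (6399/800)*314*(-83))) = 1/(14251 + (285 - 83385369/400)) = 1/(14251 - 83271369/400) = 1/(-77570969/400) = -400/77570969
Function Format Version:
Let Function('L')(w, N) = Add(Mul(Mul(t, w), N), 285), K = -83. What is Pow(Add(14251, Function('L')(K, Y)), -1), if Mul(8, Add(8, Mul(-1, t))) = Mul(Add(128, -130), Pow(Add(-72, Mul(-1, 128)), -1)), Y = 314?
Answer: Rational(-400, 77570969) ≈ -5.1566e-6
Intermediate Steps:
t = Rational(6399, 800) (t = Add(8, Mul(Rational(-1, 8), Mul(Add(128, -130), Pow(Add(-72, Mul(-1, 128)), -1)))) = Add(8, Mul(Rational(-1, 8), Mul(-2, Pow(Add(-72, -128), -1)))) = Add(8, Mul(Rational(-1, 8), Mul(-2, Pow(-200, -1)))) = Add(8, Mul(Rational(-1, 8), Mul(-2, Rational(-1, 200)))) = Add(8, Mul(Rational(-1, 8), Rational(1, 100))) = Add(8, Rational(-1, 800)) = Rational(6399, 800) ≈ 7.9987)
Function('L')(w, N) = Add(285, Mul(Rational(6399, 800), N, w)) (Function('L')(w, N) = Add(Mul(Mul(Rational(6399, 800), w), N), 285) = Add(Mul(Rational(6399, 800), N, w), 285) = Add(285, Mul(Rational(6399, 800), N, w)))
Pow(Add(14251, Function('L')(K, Y)), -1) = Pow(Add(14251, Add(285, Mul(Rational(6399, 800), 314, -83))), -1) = Pow(Add(14251, Add(285, Rational(-83385369, 400))), -1) = Pow(Add(14251, Rational(-83271369, 400)), -1) = Pow(Rational(-77570969, 400), -1) = Rational(-400, 77570969)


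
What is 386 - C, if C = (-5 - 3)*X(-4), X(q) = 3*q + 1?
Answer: 298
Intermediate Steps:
X(q) = 1 + 3*q
C = 88 (C = (-5 - 3)*(1 + 3*(-4)) = -8*(1 - 12) = -8*(-11) = 88)
386 - C = 386 - 1*88 = 386 - 88 = 298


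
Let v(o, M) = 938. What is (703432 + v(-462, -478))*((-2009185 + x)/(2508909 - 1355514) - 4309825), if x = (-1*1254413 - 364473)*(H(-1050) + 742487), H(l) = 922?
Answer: -289938744823825772/76893 ≈ -3.7707e+12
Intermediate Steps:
x = -1203494422374 (x = (-1*1254413 - 364473)*(922 + 742487) = (-1254413 - 364473)*743409 = -1618886*743409 = -1203494422374)
(703432 + v(-462, -478))*((-2009185 + x)/(2508909 - 1355514) - 4309825) = (703432 + 938)*((-2009185 - 1203494422374)/(2508909 - 1355514) - 4309825) = 704370*(-1203496431559/1153395 - 4309825) = 704370*(-6174427037434/1153395) = -289938744823825772/76893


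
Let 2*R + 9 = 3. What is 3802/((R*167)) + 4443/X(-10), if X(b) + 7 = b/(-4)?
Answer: -166152/167 ≈ -994.92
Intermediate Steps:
R = -3 (R = -9/2 + (½)*3 = -9/2 + 3/2 = -3)
X(b) = -7 - b/4 (X(b) = -7 + b/(-4) = -7 + b*(-¼) = -7 - b/4)
3802/((R*167)) + 4443/X(-10) = 3802/((-3*167)) + 4443/(-7 - ¼*(-10)) = 3802/(-501) + 4443/(-7 + 5/2) = 3802*(-1/501) + 4443/(-9/2) = -3802/501 + 4443*(-2/9) = -3802/501 - 2962/3 = -166152/167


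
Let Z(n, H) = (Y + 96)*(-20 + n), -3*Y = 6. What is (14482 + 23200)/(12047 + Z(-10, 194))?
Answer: 37682/9227 ≈ 4.0839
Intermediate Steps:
Y = -2 (Y = -⅓*6 = -2)
Z(n, H) = -1880 + 94*n (Z(n, H) = (-2 + 96)*(-20 + n) = 94*(-20 + n) = -1880 + 94*n)
(14482 + 23200)/(12047 + Z(-10, 194)) = (14482 + 23200)/(12047 + (-1880 + 94*(-10))) = 37682/(12047 + (-1880 - 940)) = 37682/(12047 - 2820) = 37682/9227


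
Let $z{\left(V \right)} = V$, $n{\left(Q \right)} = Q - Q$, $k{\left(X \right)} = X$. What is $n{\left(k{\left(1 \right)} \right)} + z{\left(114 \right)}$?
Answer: $114$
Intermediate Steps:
$n{\left(Q \right)} = 0$
$n{\left(k{\left(1 \right)} \right)} + z{\left(114 \right)} = 0 + 114 = 114$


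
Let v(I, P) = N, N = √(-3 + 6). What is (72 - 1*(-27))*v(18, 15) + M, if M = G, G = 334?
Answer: 334 + 99*√3 ≈ 505.47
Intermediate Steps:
N = √3 ≈ 1.7320
v(I, P) = √3
M = 334
(72 - 1*(-27))*v(18, 15) + M = (72 - 1*(-27))*√3 + 334 = (72 + 27)*√3 + 334 = 99*√3 + 334 = 334 + 99*√3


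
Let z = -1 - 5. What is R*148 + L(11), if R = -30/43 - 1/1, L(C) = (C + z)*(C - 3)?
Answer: -9084/43 ≈ -211.26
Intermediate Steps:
z = -6
L(C) = (-6 + C)*(-3 + C) (L(C) = (C - 6)*(C - 3) = (-6 + C)*(-3 + C))
R = -73/43 (R = -30*1/43 - 1*1 = -30/43 - 1 = -73/43 ≈ -1.6977)
R*148 + L(11) = -73/43*148 + (18 + 11² - 9*11) = -10804/43 + (18 + 121 - 99) = -10804/43 + 40 = -9084/43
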